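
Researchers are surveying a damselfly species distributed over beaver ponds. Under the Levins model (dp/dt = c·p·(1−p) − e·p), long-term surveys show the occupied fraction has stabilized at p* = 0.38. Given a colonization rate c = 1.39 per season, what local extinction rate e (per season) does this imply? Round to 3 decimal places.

0.862

At equilibrium c(1−p*) = e.
e = 1.39 × (1 − 0.38) = 1.39 × 0.6200 = 0.8618.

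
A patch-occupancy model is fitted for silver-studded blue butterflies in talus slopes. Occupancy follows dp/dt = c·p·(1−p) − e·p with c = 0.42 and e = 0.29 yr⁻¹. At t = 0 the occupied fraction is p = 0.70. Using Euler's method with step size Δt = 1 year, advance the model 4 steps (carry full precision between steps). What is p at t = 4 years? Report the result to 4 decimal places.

Update rule: p ← p + [c·p·(1−p) − e·p]·Δt with Δt = 1.
  1  |  dp/dt·Δt = -0.114800  |  p_1 = 0.585200
  2  |  dp/dt·Δt = -0.067757  |  p_2 = 0.517443
  3  |  dp/dt·Δt = -0.045186  |  p_3 = 0.472257
  4  |  dp/dt·Δt = -0.032278  |  p_4 = 0.439979

0.4400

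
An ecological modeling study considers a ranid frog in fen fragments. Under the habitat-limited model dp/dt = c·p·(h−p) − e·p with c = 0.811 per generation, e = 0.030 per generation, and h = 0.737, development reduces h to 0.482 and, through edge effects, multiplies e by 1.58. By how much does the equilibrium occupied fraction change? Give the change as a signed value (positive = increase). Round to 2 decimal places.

-0.28

Before: p* = h − e/c = 0.737 − 0.030/0.811 = 0.737 − 0.0370 = 0.7000.
After: c = 0.811, e = 0.0474, h = 0.482; p* = 0.482 − 0.0474/0.811 = 0.4236.
Δp* = 0.4236 − 0.7000 = -0.2765.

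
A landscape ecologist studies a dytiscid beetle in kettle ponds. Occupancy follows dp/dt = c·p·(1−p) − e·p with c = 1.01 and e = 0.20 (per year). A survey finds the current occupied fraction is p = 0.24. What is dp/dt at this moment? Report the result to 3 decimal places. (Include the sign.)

0.136

Colonization term: c·p·(1−p) = 1.01×0.24×0.7600 = 0.18422.
Extinction term: e·p = 0.04800.
dp/dt = 0.18422 − 0.04800 = 0.13622.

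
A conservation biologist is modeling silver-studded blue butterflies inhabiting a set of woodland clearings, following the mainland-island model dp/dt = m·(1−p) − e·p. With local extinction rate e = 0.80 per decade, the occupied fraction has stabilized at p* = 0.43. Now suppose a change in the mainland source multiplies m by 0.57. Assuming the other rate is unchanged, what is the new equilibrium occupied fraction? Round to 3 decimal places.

0.301

Balance m(1−p*) = e·p* gives m = e·p*/(1−p*) = 0.80×0.43000/0.57000 = 0.60351.
New p* = m/(m+e) = 0.34400/(0.34400+0.80000) = 0.30070.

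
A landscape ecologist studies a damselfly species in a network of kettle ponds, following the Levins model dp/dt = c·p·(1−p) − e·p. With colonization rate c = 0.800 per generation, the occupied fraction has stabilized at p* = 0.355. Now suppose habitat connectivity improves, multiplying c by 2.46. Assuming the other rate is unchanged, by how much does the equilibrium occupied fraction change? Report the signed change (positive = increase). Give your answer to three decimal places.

0.383

Balance c(1−p*) = e gives e = 0.800×(1 − 0.35500) = 0.51600.
New p* = 1 − e/c = 1 − 0.51600/1.96800 = 0.73780.
Δp* = 0.73780 − 0.35500 = +0.38280.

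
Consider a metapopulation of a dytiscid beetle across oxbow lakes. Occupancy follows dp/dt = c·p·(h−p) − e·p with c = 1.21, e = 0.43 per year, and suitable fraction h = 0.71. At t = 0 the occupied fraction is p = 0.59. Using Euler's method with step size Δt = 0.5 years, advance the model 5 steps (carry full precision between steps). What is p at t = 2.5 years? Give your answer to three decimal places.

Update rule: p ← p + [c·p·(h−p) − e·p]·Δt with Δt = 0.5.
p: 0.59000 → 0.50598  (Δp = -0.08402)
p: 0.50598 → 0.45965  (Δp = -0.04633)
p: 0.45965 → 0.43045  (Δp = -0.02921)
p: 0.43045 → 0.41070  (Δp = -0.01974)
p: 0.41070 → 0.39677  (Δp = -0.01393)

0.397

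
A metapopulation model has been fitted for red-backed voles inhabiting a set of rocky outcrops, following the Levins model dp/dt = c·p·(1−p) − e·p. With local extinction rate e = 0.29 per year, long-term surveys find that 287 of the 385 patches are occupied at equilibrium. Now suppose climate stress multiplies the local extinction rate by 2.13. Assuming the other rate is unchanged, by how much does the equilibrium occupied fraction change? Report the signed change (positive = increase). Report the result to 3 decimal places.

-0.288

Observed p* = 287/385 = 0.74545.
Balance c(1−p*) = e gives c = e/(1 − 0.74545) = 0.29/0.25455 = 1.13927.
New p* = 1 − e/c = 1 − 0.61770/1.13927 = 0.45781.
Δp* = 0.45781 − 0.74545 = -0.28764.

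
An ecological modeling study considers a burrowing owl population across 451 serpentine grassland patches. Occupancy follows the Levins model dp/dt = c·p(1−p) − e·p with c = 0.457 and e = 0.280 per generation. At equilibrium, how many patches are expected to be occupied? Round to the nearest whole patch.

175

p* = 1 − e/c = 1 − 0.280/0.457 = 0.3873.
Expected occupied patches = N × p* = 451 × 0.3873 = 174.68 ≈ 175.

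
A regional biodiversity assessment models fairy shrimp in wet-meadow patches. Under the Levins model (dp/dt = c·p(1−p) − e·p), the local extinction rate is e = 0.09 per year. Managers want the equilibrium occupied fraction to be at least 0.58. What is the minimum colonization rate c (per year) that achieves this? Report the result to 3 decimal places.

0.214

p* = 1 − e/c ≥ 0.58 requires e/c ≤ 0.4200, i.e. c ≥ e/0.4200.
c_min = 0.09/0.4200 = 0.2143.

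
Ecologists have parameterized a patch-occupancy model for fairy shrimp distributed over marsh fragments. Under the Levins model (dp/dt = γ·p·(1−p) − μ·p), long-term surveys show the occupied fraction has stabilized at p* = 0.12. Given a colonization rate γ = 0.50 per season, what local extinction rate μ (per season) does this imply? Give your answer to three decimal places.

0.440

At equilibrium γ(1−p*) = μ.
μ = 0.50 × (1 − 0.12) = 0.50 × 0.8800 = 0.4400.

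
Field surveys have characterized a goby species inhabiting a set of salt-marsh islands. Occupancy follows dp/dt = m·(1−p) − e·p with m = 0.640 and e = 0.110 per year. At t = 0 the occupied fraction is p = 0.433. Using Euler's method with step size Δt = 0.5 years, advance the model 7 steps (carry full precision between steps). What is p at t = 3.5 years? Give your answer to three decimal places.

0.838

Update rule: p ← p + [m·(1−p) − e·p]·Δt with Δt = 0.5.
t = 0.5: p = 0.43300 + (+0.15762) = 0.59062
t = 1: p = 0.59062 + (+0.09852) = 0.68914
t = 1.5: p = 0.68914 + (+0.06157) = 0.75071
t = 2: p = 0.75071 + (+0.03848) = 0.78920
t = 2.5: p = 0.78920 + (+0.02405) = 0.81325
t = 3: p = 0.81325 + (+0.01503) = 0.82828
t = 3.5: p = 0.82828 + (+0.00940) = 0.83767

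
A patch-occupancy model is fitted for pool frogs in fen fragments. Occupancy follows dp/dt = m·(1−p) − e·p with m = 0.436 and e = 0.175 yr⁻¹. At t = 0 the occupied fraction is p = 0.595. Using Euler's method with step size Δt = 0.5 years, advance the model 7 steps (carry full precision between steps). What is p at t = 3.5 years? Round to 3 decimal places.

Update rule: p ← p + [m·(1−p) − e·p]·Δt with Δt = 0.5.
step 1: Δp = +0.03623, p = 0.63123
step 2: Δp = +0.02516, p = 0.65639
step 3: Δp = +0.01747, p = 0.67386
step 4: Δp = +0.01214, p = 0.68600
step 5: Δp = +0.00843, p = 0.69442
step 6: Δp = +0.00585, p = 0.70028
step 7: Δp = +0.00407, p = 0.70434

0.704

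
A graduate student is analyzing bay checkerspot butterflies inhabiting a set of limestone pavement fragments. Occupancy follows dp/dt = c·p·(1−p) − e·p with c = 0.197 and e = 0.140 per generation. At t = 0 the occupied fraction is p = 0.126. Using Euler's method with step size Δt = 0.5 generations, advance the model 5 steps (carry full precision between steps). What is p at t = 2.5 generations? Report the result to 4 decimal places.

Update rule: p ← p + [c·p·(1−p) − e·p]·Δt with Δt = 0.5.
t = 0.5: p = 0.12600 + (+0.00203) = 0.12803
t = 1: p = 0.12803 + (+0.00203) = 0.13006
t = 1.5: p = 0.13006 + (+0.00204) = 0.13210
t = 2: p = 0.13210 + (+0.00205) = 0.13415
t = 2.5: p = 0.13415 + (+0.00205) = 0.13620

0.1362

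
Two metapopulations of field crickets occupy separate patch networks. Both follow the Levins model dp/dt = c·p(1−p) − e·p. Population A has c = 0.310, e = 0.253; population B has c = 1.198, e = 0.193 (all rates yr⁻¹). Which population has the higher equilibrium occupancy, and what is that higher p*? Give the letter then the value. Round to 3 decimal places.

B, 0.839

A: p*_A = 1 − 0.253/0.310 = 0.1839.
B: p*_B = 1 − 0.193/1.198 = 0.8389.
B is higher at 0.8389.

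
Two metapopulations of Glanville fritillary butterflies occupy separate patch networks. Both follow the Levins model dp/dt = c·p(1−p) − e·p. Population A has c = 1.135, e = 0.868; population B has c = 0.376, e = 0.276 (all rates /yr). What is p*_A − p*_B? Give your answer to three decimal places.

A: p*_A = 1 − 0.868/1.135 = 0.2352.
B: p*_B = 1 − 0.276/0.376 = 0.2660.
p*_A − p*_B = 0.2352 − 0.2660 = -0.0307.

-0.031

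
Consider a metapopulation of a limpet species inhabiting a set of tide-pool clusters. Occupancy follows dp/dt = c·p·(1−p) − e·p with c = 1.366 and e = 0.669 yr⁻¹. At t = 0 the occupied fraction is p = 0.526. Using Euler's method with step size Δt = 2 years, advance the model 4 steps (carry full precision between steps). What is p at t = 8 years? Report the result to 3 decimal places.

Update rule: p ← p + [c·p·(1−p) − e·p]·Δt with Δt = 2.
step 1: Δp = -0.02263, p = 0.50337
step 2: Δp = +0.00947, p = 0.51283
step 3: Δp = -0.00362, p = 0.50921
step 4: Δp = +0.00144, p = 0.51065

0.511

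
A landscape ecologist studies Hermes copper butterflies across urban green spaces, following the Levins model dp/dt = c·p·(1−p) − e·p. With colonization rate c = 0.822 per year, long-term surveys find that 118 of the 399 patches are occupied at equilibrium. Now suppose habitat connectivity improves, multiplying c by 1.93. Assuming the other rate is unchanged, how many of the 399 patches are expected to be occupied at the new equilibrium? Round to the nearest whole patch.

Observed p* = 118/399 = 0.29574.
Balance c(1−p*) = e gives e = 0.822×(1 − 0.29574) = 0.57890.
New p* = 1 − e/c = 1 − 0.57890/1.58646 = 0.63510.
Expected occupied = 399 × 0.63510 = 253.40 ≈ 253.

253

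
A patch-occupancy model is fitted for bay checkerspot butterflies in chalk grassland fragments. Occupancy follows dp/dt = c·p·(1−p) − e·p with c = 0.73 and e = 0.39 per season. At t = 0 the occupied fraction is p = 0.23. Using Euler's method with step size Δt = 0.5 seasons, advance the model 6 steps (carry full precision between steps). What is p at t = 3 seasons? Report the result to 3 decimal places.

Update rule: p ← p + [c·p·(1−p) − e·p]·Δt with Δt = 0.5.
step 1: Δp = +0.01979, p = 0.24979
step 2: Δp = +0.01969, p = 0.26948
step 3: Δp = +0.01931, p = 0.28879
step 4: Δp = +0.01865, p = 0.30744
step 5: Δp = +0.01777, p = 0.32521
step 6: Δp = +0.01668, p = 0.34189

0.342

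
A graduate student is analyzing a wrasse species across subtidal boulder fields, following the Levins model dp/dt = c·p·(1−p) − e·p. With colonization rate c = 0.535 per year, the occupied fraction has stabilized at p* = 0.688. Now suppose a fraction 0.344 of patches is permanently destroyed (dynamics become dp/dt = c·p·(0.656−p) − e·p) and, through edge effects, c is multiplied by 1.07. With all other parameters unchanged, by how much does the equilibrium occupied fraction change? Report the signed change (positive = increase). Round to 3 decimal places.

-0.324

Balance c(1−p*) = e gives e = 0.535×(1 − 0.68800) = 0.16692.
New p* = 0.656 − e/c = 0.656 − 0.16692/0.57245 = 0.36441.
Δp* = 0.36441 − 0.68800 = -0.32359.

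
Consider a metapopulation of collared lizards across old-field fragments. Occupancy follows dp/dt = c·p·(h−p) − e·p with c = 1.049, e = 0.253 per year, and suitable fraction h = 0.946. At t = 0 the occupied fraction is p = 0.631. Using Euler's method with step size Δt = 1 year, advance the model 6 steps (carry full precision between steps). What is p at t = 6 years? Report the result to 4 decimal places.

0.7048

Update rule: p ← p + [c·p·(h−p) − e·p]·Δt with Δt = 1.
p: 0.63100 → 0.67986  (Δp = +0.04886)
p: 0.67986 → 0.69766  (Δp = +0.01780)
p: 0.69766 → 0.70290  (Δp = +0.00524)
p: 0.70290 → 0.70431  (Δp = +0.00142)
p: 0.70431 → 0.70469  (Δp = +0.00037)
p: 0.70469 → 0.70478  (Δp = +0.00010)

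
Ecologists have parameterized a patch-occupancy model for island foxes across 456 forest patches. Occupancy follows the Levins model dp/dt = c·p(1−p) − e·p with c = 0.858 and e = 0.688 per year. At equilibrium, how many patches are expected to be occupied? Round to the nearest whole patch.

90

p* = 1 − e/c = 1 − 0.688/0.858 = 0.1981.
Expected occupied patches = N × p* = 456 × 0.1981 = 90.35 ≈ 90.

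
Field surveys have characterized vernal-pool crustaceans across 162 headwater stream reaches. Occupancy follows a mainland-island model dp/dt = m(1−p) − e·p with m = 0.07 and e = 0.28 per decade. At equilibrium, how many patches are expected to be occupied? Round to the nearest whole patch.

p* = m/(m+e) = 0.07/0.3500 = 0.2000.
Expected occupied patches = N × p* = 162 × 0.2000 = 32.40 ≈ 32.

32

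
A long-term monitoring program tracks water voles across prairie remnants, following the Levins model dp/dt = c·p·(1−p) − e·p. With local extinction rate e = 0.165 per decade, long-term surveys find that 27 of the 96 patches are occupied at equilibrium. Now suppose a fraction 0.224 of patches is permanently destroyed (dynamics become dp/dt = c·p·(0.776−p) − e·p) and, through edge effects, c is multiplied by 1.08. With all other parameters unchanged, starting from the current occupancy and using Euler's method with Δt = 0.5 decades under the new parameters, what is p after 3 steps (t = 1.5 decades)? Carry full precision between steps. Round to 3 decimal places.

Observed p* = 27/96 = 0.28125.
Balance c(1−p*) = e gives c = e/(1 − 0.28125) = 0.165/0.71875 = 0.22957.
Starting from p₀ = 0.28125; update p ← p + (dp/dt)·Δt with the new parameters.
p: 0.28125 → 0.27530  (Δp = -0.00595)
p: 0.27530 → 0.26967  (Δp = -0.00562)
p: 0.26967 → 0.26435  (Δp = -0.00532)

0.264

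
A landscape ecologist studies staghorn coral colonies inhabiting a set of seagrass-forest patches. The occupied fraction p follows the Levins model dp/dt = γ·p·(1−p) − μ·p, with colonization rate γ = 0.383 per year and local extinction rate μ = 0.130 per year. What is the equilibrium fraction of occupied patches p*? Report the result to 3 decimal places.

0.661

At equilibrium, colonization balances extinction: γ·p*·(1−p*) = μ·p*.
So p* = 1 − μ/γ = 1 − 0.130/0.383 = 1 − 0.3394 = 0.6606.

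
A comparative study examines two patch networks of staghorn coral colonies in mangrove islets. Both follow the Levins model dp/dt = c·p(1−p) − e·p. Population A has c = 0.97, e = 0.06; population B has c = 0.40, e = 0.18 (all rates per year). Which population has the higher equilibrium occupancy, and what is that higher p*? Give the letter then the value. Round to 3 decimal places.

A: p*_A = 1 − 0.06/0.97 = 0.9381.
B: p*_B = 1 − 0.18/0.40 = 0.5500.
A is higher at 0.9381.

A, 0.938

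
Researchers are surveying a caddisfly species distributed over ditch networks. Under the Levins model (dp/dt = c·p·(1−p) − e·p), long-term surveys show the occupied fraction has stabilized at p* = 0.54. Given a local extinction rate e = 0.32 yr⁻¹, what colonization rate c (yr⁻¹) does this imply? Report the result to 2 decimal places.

At equilibrium c(1−p*) = e, so c = e/(1−p*).
c = 0.32/(1 − 0.54) = 0.32/0.4600 = 0.6957.

0.70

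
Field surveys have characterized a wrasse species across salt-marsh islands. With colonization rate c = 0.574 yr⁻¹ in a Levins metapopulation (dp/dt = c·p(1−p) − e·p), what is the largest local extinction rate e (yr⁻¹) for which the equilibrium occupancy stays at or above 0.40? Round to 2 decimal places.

1 − e/c ≥ 0.40 ⇒ e ≤ c(1 − 0.40) = 0.574 × 0.6000.
e_max = 0.3444.

0.34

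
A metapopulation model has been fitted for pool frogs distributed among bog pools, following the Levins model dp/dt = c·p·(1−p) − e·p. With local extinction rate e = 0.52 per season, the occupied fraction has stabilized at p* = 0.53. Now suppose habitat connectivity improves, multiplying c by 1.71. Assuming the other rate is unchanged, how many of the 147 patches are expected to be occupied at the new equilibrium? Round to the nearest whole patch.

107

Balance c(1−p*) = e gives c = e/(1 − 0.53000) = 0.52/0.47000 = 1.10638.
New p* = 1 − e/c = 1 − 0.52000/1.89191 = 0.72515.
Expected occupied = 147 × 0.72515 = 106.60 ≈ 107.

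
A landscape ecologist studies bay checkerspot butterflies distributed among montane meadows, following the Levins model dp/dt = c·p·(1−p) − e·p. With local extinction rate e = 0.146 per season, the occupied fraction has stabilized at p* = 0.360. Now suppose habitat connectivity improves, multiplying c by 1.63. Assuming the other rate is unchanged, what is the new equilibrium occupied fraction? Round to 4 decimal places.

0.6074

Balance c(1−p*) = e gives c = e/(1 − 0.36000) = 0.146/0.64000 = 0.22812.
New p* = 1 − e/c = 1 − 0.14600/0.37184 = 0.60736.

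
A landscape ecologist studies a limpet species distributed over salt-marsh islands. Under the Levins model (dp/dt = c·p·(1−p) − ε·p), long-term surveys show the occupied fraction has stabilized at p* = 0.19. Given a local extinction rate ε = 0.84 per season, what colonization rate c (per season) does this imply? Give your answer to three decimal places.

At equilibrium c(1−p*) = ε, so c = ε/(1−p*).
c = 0.84/(1 − 0.19) = 0.84/0.8100 = 1.0370.

1.037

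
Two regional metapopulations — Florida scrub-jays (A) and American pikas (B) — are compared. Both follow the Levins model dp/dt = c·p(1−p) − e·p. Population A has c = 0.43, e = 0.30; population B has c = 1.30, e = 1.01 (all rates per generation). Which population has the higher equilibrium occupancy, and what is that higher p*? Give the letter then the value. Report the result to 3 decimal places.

A: p*_A = 1 − 0.30/0.43 = 0.3023.
B: p*_B = 1 − 1.01/1.30 = 0.2231.
A is higher at 0.3023.

A, 0.302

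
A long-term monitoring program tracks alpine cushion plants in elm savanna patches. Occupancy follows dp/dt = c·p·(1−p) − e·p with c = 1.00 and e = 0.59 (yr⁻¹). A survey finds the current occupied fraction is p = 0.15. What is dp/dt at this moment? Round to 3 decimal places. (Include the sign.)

0.039

Colonization term: c·p·(1−p) = 1.00×0.15×0.8500 = 0.12750.
Extinction term: e·p = 0.08850.
dp/dt = 0.12750 − 0.08850 = 0.03900.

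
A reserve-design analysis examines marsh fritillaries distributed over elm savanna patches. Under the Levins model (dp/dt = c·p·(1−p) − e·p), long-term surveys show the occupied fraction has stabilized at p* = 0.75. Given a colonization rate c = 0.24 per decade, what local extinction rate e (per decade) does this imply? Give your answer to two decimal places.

At equilibrium c(1−p*) = e.
e = 0.24 × (1 − 0.75) = 0.24 × 0.2500 = 0.0600.

0.06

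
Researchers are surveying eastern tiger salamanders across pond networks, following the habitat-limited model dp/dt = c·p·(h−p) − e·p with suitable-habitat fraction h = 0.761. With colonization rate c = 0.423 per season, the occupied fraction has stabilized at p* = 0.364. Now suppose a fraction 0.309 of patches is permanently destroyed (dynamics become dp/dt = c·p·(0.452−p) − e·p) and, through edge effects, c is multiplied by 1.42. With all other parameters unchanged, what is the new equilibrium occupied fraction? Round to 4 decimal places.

Balance c(h−p*) = e gives e = 0.423×(0.761 − 0.36400) = 0.16793.
New p* = 0.452 − e/c = 0.452 − 0.16793/0.60066 = 0.17242.

0.1724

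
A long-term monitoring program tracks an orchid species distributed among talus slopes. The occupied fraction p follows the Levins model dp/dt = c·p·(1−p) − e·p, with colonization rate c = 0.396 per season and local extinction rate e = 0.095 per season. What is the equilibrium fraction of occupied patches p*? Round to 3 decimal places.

0.760

At equilibrium, colonization balances extinction: c·p*·(1−p*) = e·p*.
So p* = 1 − e/c = 1 − 0.095/0.396 = 1 − 0.2399 = 0.7601.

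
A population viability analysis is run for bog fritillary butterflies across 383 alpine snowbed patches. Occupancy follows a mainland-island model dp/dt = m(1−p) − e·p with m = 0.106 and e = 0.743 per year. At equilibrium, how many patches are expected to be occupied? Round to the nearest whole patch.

48

p* = m/(m+e) = 0.106/0.8490 = 0.1249.
Expected occupied patches = N × p* = 383 × 0.1249 = 47.82 ≈ 48.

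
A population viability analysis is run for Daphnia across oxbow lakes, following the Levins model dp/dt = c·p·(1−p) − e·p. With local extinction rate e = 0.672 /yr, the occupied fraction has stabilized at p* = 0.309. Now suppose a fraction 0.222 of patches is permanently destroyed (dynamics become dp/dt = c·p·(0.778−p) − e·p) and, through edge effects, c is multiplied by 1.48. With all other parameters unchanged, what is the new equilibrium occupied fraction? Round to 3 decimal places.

Balance c(1−p*) = e gives c = e/(1 − 0.30900) = 0.672/0.69100 = 0.97250.
New p* = 0.778 − e/c = 0.778 − 0.67200/1.43930 = 0.31111.

0.311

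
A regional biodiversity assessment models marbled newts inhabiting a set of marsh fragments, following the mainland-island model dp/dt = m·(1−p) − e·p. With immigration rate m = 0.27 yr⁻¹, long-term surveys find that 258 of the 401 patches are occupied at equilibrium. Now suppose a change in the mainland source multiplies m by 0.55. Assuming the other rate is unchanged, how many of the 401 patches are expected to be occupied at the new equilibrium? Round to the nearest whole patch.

200

Observed p* = 258/401 = 0.64339.
Balance m(1−p*) = e·p* gives e = m(1−p*)/p* = 0.27×0.35661/0.64339 = 0.14965.
New p* = m/(m+e) = 0.14850/(0.14850+0.14965) = 0.49807.
Expected occupied = 401 × 0.49807 = 199.73 ≈ 200.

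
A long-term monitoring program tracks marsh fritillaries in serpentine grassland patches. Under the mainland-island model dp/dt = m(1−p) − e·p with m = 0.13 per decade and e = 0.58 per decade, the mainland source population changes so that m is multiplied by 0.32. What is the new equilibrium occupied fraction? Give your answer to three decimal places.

Before: p* = 0.13/(0.13+0.58) = 0.1831.
After: m = 0.0416, e = 0.58; p* = 0.0416/0.6216 = 0.0669.

0.067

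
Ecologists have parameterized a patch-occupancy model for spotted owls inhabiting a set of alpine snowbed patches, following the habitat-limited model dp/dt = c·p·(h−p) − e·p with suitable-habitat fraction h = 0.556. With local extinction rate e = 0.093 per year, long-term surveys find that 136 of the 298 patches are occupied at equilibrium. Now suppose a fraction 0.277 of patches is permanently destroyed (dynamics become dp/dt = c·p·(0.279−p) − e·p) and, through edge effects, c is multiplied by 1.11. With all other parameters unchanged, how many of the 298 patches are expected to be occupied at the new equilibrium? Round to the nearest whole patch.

56

Observed p* = 136/298 = 0.45638.
Balance c(h−p*) = e gives c = e/(0.556 − 0.45638) = 0.093/0.09962 = 0.93355.
New p* = 0.279 − e/c = 0.279 − 0.09300/1.03624 = 0.18925.
Expected occupied = 298 × 0.18925 = 56.40 ≈ 56.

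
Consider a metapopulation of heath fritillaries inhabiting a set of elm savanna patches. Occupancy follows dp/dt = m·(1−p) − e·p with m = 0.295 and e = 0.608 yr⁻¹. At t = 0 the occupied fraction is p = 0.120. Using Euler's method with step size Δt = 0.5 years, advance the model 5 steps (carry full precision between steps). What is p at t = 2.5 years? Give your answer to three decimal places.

Update rule: p ← p + [m·(1−p) − e·p]·Δt with Δt = 0.5.
t = 0.5: p = 0.12000 + (+0.09332) = 0.21332
t = 1: p = 0.21332 + (+0.05119) = 0.26451
t = 1.5: p = 0.26451 + (+0.02808) = 0.29258
t = 2: p = 0.29258 + (+0.01540) = 0.30798
t = 2.5: p = 0.30798 + (+0.00845) = 0.31643

0.316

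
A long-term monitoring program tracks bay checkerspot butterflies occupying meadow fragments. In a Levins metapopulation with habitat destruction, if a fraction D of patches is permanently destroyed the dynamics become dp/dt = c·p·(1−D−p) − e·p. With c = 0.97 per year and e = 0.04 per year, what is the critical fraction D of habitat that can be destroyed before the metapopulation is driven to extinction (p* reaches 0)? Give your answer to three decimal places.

0.959

The nontrivial equilibrium is p* = (1−D) − e/c; extinction occurs when this hits zero.
So D_crit = 1 − e/c = 1 − 0.04/0.97 = 1 − 0.0412 = 0.9588.
Note this equals the original equilibrium occupancy — the Levins extinction-debt result.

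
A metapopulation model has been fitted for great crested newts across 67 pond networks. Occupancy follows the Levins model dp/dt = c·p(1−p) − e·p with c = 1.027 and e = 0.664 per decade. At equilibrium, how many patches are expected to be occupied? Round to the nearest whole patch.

24

p* = 1 − e/c = 1 − 0.664/1.027 = 0.3535.
Expected occupied patches = N × p* = 67 × 0.3535 = 23.68 ≈ 24.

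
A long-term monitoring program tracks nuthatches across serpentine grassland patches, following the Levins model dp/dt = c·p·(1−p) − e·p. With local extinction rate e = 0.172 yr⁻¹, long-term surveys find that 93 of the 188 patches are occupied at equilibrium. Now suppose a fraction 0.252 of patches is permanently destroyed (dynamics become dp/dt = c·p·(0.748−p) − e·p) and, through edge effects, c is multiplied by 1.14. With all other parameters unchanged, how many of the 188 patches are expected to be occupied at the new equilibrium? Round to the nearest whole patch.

57

Observed p* = 93/188 = 0.49468.
Balance c(1−p*) = e gives c = e/(1 − 0.49468) = 0.172/0.50532 = 0.34038.
New p* = 0.748 − e/c = 0.748 − 0.17200/0.38803 = 0.30474.
Expected occupied = 188 × 0.30474 = 57.29 ≈ 57.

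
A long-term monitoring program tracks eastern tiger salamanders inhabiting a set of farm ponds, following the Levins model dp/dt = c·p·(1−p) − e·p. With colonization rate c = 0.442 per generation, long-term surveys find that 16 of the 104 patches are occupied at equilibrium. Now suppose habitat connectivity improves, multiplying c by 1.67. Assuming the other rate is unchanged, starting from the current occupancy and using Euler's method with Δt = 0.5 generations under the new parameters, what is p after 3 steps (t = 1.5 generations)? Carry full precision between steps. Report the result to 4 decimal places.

0.2150

Observed p* = 16/104 = 0.15385.
Balance c(1−p*) = e gives e = 0.442×(1 − 0.15385) = 0.37400.
Starting from p₀ = 0.15385; update p ← p + (dp/dt)·Δt with the new parameters.
step 1: Δp = +0.01928, p = 0.17312
step 2: Δp = +0.02046, p = 0.19358
step 3: Δp = +0.02141, p = 0.21500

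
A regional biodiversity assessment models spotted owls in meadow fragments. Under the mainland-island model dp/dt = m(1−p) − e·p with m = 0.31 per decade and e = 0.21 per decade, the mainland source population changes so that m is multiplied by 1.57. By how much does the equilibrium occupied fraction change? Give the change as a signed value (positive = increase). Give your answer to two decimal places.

0.10

Before: p* = 0.31/(0.31+0.21) = 0.5962.
After: m = 0.4867, e = 0.21; p* = 0.4867/0.6967 = 0.6986.
Δp* = 0.6986 − 0.5962 = +0.1024.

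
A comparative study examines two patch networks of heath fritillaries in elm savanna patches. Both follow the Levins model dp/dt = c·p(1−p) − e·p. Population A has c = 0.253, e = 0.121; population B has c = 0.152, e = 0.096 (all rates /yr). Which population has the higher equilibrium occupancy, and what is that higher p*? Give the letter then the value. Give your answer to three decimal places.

A: p*_A = 1 − 0.121/0.253 = 0.5217.
B: p*_B = 1 − 0.096/0.152 = 0.3684.
A is higher at 0.5217.

A, 0.522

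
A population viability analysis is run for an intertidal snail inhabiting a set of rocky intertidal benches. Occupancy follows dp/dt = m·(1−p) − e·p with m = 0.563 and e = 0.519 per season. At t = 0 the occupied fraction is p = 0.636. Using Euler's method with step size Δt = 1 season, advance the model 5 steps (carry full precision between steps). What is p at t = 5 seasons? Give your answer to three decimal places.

0.520

Update rule: p ← p + [m·(1−p) − e·p]·Δt with Δt = 1.
p: 0.63600 → 0.51085  (Δp = -0.12515)
p: 0.51085 → 0.52111  (Δp = +0.01026)
p: 0.52111 → 0.52027  (Δp = -0.00084)
p: 0.52027 → 0.52034  (Δp = +0.00007)
p: 0.52034 → 0.52033  (Δp = -0.00001)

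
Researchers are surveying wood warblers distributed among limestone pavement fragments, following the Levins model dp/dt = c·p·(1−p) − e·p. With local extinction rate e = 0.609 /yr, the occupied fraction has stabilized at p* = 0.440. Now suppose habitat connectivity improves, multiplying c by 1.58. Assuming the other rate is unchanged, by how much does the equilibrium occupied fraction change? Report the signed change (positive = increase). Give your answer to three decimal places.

0.206

Balance c(1−p*) = e gives c = e/(1 − 0.44000) = 0.609/0.56000 = 1.08750.
New p* = 1 − e/c = 1 − 0.60900/1.71825 = 0.64557.
Δp* = 0.64557 − 0.44000 = +0.20557.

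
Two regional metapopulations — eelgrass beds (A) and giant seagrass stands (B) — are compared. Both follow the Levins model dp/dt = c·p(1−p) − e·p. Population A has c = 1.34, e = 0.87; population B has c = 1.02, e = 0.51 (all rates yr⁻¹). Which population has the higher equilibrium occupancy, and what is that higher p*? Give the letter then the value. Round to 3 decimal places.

A: p*_A = 1 − 0.87/1.34 = 0.3507.
B: p*_B = 1 − 0.51/1.02 = 0.5000.
B is higher at 0.5000.

B, 0.500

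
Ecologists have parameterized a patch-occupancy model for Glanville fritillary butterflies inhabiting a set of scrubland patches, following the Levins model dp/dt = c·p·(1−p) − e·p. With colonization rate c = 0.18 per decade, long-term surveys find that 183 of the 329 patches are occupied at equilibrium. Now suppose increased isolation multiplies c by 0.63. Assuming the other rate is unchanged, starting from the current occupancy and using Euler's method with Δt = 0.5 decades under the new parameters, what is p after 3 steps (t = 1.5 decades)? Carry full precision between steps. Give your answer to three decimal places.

Observed p* = 183/329 = 0.55623.
Balance c(1−p*) = e gives e = 0.18×(1 − 0.55623) = 0.07988.
Starting from p₀ = 0.55623; update p ← p + (dp/dt)·Δt with the new parameters.
p: 0.55623 → 0.54801  (Δp = -0.00822)
p: 0.54801 → 0.54017  (Δp = -0.00784)
p: 0.54017 → 0.53268  (Δp = -0.00749)

0.533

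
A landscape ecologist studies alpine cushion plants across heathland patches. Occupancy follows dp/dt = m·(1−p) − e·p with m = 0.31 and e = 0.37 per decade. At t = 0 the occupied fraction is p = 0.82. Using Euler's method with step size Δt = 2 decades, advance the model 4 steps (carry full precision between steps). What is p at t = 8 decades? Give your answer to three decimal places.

Update rule: p ← p + [m·(1−p) − e·p]·Δt with Δt = 2.
p: 0.82000 → 0.32480  (Δp = -0.49520)
p: 0.32480 → 0.50307  (Δp = +0.17827)
p: 0.50307 → 0.43889  (Δp = -0.06418)
p: 0.43889 → 0.46200  (Δp = +0.02310)

0.462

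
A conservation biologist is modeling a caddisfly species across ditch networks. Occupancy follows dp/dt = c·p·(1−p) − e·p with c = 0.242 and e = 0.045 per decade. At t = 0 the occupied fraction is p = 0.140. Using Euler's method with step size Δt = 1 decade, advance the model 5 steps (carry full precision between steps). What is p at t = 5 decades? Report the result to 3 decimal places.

Update rule: p ← p + [c·p·(1−p) − e·p]·Δt with Δt = 1.
t = 1: p = 0.14000 + (+0.02284) = 0.16284
t = 2: p = 0.16284 + (+0.02566) = 0.18850
t = 3: p = 0.18850 + (+0.02854) = 0.21703
t = 4: p = 0.21703 + (+0.03136) = 0.24839
t = 5: p = 0.24839 + (+0.03400) = 0.28239

0.282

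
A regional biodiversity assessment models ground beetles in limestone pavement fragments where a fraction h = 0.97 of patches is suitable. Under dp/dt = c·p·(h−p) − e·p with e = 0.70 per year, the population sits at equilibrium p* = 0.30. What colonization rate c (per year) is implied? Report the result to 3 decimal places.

1.045

At equilibrium c(h−p*) = e, so c = e/(h−p*).
c = 0.70/(0.97 − 0.30) = 0.70/0.6700 = 1.0448.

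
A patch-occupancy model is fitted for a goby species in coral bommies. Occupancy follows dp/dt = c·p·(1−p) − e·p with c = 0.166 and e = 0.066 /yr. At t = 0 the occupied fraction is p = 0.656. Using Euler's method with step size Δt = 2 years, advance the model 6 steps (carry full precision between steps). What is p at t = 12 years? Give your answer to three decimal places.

0.615

Update rule: p ← p + [c·p·(1−p) − e·p]·Δt with Δt = 2.
step 1: Δp = -0.01167, p = 0.64433
step 2: Δp = -0.00897, p = 0.63536
step 3: Δp = -0.00695, p = 0.62841
step 4: Δp = -0.00542, p = 0.62299
step 5: Δp = -0.00426, p = 0.61873
step 6: Δp = -0.00335, p = 0.61538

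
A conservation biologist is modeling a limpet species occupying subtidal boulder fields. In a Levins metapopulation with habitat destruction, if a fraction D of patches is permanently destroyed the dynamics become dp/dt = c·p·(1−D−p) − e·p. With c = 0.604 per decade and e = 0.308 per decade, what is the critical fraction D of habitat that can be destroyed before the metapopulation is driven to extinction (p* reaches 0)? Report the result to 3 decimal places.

The nontrivial equilibrium is p* = (1−D) − e/c; extinction occurs when this hits zero.
So D_crit = 1 − e/c = 1 − 0.308/0.604 = 1 − 0.5099 = 0.4901.
Note this equals the original equilibrium occupancy — the Levins extinction-debt result.

0.490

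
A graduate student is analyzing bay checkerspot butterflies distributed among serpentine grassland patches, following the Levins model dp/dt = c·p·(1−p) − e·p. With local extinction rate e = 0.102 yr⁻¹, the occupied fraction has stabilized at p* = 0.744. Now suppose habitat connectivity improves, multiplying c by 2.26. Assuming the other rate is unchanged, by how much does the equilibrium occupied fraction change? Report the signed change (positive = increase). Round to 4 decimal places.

0.1427

Balance c(1−p*) = e gives c = e/(1 − 0.74400) = 0.102/0.25600 = 0.39844.
New p* = 1 − e/c = 1 − 0.10200/0.90047 = 0.88673.
Δp* = 0.88673 − 0.74400 = +0.14273.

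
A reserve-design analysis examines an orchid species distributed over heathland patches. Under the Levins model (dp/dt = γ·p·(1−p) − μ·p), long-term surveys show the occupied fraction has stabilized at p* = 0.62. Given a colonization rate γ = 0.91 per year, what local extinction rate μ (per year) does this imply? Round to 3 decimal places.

0.346

At equilibrium γ(1−p*) = μ.
μ = 0.91 × (1 − 0.62) = 0.91 × 0.3800 = 0.3458.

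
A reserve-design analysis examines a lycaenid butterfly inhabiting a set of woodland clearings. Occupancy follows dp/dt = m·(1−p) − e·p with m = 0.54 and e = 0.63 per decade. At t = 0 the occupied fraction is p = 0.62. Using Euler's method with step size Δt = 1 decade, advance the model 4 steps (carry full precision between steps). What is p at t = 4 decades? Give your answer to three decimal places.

Update rule: p ← p + [m·(1−p) − e·p]·Δt with Δt = 1.
  1  |  dp/dt·Δt = -0.185400  |  p_1 = 0.434600
  2  |  dp/dt·Δt = +0.031518  |  p_2 = 0.466118
  3  |  dp/dt·Δt = -0.005358  |  p_3 = 0.460760
  4  |  dp/dt·Δt = +0.000911  |  p_4 = 0.461671

0.462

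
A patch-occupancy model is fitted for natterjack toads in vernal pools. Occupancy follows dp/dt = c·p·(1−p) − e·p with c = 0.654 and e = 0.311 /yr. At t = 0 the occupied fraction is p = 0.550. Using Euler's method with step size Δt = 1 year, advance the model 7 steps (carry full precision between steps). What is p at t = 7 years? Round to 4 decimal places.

Update rule: p ← p + [c·p·(1−p) − e·p]·Δt with Δt = 1.
t = 1: p = 0.55000 + (-0.00919) = 0.54082
t = 2: p = 0.54082 + (-0.00578) = 0.53503
t = 3: p = 0.53503 + (-0.00370) = 0.53133
t = 4: p = 0.53133 + (-0.00239) = 0.52895
t = 5: p = 0.52895 + (-0.00155) = 0.52740
t = 6: p = 0.52740 + (-0.00101) = 0.52639
t = 7: p = 0.52639 + (-0.00066) = 0.52572

0.5257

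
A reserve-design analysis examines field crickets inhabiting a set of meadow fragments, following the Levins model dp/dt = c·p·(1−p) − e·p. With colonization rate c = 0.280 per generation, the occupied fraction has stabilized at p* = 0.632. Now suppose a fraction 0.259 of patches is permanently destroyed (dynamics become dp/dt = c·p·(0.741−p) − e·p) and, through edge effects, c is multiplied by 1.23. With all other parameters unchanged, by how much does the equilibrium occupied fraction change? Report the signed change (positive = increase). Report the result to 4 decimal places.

-0.1902

Balance c(1−p*) = e gives e = 0.280×(1 − 0.63200) = 0.10304.
New p* = 0.741 − e/c = 0.741 − 0.10304/0.34440 = 0.44181.
Δp* = 0.44181 − 0.63200 = -0.19019.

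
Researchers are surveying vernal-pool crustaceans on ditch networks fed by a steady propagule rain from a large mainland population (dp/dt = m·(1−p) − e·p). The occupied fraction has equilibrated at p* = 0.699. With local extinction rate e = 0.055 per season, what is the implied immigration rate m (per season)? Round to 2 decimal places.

At equilibrium m(1−p*) = e·p*, so m = e·p*/(1−p*).
m = 0.055 × 0.699 / 0.3010 = 0.0384/0.3010 = 0.1277.

0.13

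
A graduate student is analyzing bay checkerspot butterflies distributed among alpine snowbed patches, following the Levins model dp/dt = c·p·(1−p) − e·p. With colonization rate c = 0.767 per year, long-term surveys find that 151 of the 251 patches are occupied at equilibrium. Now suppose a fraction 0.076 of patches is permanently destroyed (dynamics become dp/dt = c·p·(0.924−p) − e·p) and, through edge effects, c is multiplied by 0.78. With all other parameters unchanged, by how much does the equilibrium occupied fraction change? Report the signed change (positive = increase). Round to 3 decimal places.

Observed p* = 151/251 = 0.60159.
Balance c(1−p*) = e gives e = 0.767×(1 − 0.60159) = 0.30558.
New p* = 0.924 − e/c = 0.924 − 0.30558/0.59826 = 0.41322.
Δp* = 0.41322 − 0.60159 = -0.18837.

-0.188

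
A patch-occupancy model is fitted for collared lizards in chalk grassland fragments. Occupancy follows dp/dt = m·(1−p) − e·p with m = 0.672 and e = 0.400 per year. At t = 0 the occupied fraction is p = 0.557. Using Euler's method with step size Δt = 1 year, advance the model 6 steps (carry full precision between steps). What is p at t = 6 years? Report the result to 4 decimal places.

0.6269

Update rule: p ← p + [m·(1−p) − e·p]·Δt with Δt = 1.
  1  |  dp/dt·Δt = +0.074896  |  p_1 = 0.631896
  2  |  dp/dt·Δt = -0.005393  |  p_2 = 0.626503
  3  |  dp/dt·Δt = +0.000388  |  p_3 = 0.626892
  4  |  dp/dt·Δt = -0.000028  |  p_4 = 0.626864
  5  |  dp/dt·Δt = +0.000002  |  p_5 = 0.626866
  6  |  dp/dt·Δt = -0.000000  |  p_6 = 0.626866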